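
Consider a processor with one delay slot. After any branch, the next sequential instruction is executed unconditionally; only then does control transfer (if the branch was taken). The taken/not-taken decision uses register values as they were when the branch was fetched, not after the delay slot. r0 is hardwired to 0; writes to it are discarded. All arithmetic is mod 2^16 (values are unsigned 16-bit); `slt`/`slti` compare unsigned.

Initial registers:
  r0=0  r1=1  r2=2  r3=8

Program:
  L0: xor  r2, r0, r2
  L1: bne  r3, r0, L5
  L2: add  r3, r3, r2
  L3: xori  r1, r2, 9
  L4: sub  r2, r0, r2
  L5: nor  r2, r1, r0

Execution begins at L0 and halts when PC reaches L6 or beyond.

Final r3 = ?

  step pc=0: xor  r2, r0, r2  regs=(0,1,2,8)
  step pc=1: bne  r3, r0, L5  cond=T  regs=(0,1,2,8)
  step pc=2: add  r3, r3, r2  regs=(0,1,2,10)
  step pc=5: nor  r2, r1, r0  regs=(0,1,65534,10)

10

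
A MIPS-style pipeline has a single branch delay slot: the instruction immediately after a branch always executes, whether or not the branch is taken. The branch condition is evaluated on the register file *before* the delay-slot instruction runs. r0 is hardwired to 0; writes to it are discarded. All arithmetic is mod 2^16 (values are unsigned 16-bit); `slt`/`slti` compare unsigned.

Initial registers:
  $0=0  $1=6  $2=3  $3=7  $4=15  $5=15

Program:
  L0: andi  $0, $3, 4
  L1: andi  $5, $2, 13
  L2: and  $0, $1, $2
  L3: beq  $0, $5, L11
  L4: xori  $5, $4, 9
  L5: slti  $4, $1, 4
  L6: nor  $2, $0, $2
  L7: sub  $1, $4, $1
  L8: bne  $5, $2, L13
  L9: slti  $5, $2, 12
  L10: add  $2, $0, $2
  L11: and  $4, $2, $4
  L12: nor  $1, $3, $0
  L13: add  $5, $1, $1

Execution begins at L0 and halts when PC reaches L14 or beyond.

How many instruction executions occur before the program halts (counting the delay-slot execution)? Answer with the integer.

11

[0] andi  $0, $3, 4  →  {$0:0, $1:6, $2:3, $3:7, $4:15, $5:15}
[1] andi  $5, $2, 13  →  {$0:0, $1:6, $2:3, $3:7, $4:15, $5:1}
[2] and  $0, $1, $2  →  {$0:0, $1:6, $2:3, $3:7, $4:15, $5:1}
[3] beq  $0, $5, L11  →  {$0:0, $1:6, $2:3, $3:7, $4:15, $5:1}  ⟨branch fallthrough⟩
[4] xori  $5, $4, 9  →  {$0:0, $1:6, $2:3, $3:7, $4:15, $5:6}
[5] slti  $4, $1, 4  →  {$0:0, $1:6, $2:3, $3:7, $4:0, $5:6}
[6] nor  $2, $0, $2  →  {$0:0, $1:6, $2:65532, $3:7, $4:0, $5:6}
[7] sub  $1, $4, $1  →  {$0:0, $1:65530, $2:65532, $3:7, $4:0, $5:6}
[8] bne  $5, $2, L13  →  {$0:0, $1:65530, $2:65532, $3:7, $4:0, $5:6}  ⟨branch taken⟩
[9] slti  $5, $2, 12  →  {$0:0, $1:65530, $2:65532, $3:7, $4:0, $5:0}
[13] add  $5, $1, $1  →  {$0:0, $1:65530, $2:65532, $3:7, $4:0, $5:65524}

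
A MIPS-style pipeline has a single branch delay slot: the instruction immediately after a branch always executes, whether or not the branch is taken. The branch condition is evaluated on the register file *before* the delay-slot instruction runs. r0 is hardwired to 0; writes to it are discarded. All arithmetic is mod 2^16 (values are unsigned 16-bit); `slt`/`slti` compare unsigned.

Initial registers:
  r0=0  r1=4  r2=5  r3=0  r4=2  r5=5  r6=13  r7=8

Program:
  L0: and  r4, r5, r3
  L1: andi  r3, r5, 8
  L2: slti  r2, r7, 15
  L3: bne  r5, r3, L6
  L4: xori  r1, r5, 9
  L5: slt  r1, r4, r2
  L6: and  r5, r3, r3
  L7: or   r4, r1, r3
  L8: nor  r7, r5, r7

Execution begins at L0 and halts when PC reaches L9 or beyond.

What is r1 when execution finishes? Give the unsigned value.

12

  step pc=0: and  r4, r5, r3  regs=(0,4,5,0,0,5,13,8)
  step pc=1: andi  r3, r5, 8  regs=(0,4,5,0,0,5,13,8)
  step pc=2: slti  r2, r7, 15  regs=(0,4,1,0,0,5,13,8)
  step pc=3: bne  r5, r3, L6  cond=T  regs=(0,4,1,0,0,5,13,8)
  step pc=4: xori  r1, r5, 9  regs=(0,12,1,0,0,5,13,8)
  step pc=6: and  r5, r3, r3  regs=(0,12,1,0,0,0,13,8)
  step pc=7: or   r4, r1, r3  regs=(0,12,1,0,12,0,13,8)
  step pc=8: nor  r7, r5, r7  regs=(0,12,1,0,12,0,13,65527)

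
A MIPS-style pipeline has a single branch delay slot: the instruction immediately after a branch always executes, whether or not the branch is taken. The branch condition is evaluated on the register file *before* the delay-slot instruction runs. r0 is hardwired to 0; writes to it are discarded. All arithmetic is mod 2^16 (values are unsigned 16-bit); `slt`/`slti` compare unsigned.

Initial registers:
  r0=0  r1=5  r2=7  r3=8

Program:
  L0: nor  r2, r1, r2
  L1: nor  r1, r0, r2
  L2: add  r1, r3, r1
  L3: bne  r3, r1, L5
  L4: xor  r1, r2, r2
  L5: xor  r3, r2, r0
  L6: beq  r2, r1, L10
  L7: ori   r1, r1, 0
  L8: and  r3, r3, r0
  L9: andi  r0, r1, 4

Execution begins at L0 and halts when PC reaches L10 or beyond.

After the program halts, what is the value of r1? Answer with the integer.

[0] nor  r2, r1, r2  →  {r0:0, r1:5, r2:65528, r3:8}
[1] nor  r1, r0, r2  →  {r0:0, r1:7, r2:65528, r3:8}
[2] add  r1, r3, r1  →  {r0:0, r1:15, r2:65528, r3:8}
[3] bne  r3, r1, L5  →  {r0:0, r1:15, r2:65528, r3:8}  ⟨branch taken⟩
[4] xor  r1, r2, r2  →  {r0:0, r1:0, r2:65528, r3:8}
[5] xor  r3, r2, r0  →  {r0:0, r1:0, r2:65528, r3:65528}
[6] beq  r2, r1, L10  →  {r0:0, r1:0, r2:65528, r3:65528}  ⟨branch fallthrough⟩
[7] ori   r1, r1, 0  →  {r0:0, r1:0, r2:65528, r3:65528}
[8] and  r3, r3, r0  →  {r0:0, r1:0, r2:65528, r3:0}
[9] andi  r0, r1, 4  →  {r0:0, r1:0, r2:65528, r3:0}

0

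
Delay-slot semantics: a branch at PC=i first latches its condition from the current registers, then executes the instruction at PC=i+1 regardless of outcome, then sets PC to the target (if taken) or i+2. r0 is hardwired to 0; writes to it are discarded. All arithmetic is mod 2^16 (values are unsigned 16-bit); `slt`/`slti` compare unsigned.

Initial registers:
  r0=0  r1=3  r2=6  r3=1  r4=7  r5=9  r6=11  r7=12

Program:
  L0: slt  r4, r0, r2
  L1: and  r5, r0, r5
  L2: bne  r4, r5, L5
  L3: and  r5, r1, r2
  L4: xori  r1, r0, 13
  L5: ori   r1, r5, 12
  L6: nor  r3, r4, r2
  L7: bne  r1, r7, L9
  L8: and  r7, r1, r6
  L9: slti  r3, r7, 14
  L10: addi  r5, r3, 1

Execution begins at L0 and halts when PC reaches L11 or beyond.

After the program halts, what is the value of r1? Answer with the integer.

14

PC=0  slt  r4, r0, r2        | r0=0 r1=3 r2=6 r3=1 r4=1 r5=9 r6=11 r7=12
PC=1  and  r5, r0, r5        | r0=0 r1=3 r2=6 r3=1 r4=1 r5=0 r6=11 r7=12
PC=2  bne  r4, r5, L5        | r0=0 r1=3 r2=6 r3=1 r4=1 r5=0 r6=11 r7=12  [TAKEN]
PC=3  and  r5, r1, r2        | r0=0 r1=3 r2=6 r3=1 r4=1 r5=2 r6=11 r7=12
PC=5  ori   r1, r5, 12       | r0=0 r1=14 r2=6 r3=1 r4=1 r5=2 r6=11 r7=12
PC=6  nor  r3, r4, r2        | r0=0 r1=14 r2=6 r3=65528 r4=1 r5=2 r6=11 r7=12
PC=7  bne  r1, r7, L9        | r0=0 r1=14 r2=6 r3=65528 r4=1 r5=2 r6=11 r7=12  [TAKEN]
PC=8  and  r7, r1, r6        | r0=0 r1=14 r2=6 r3=65528 r4=1 r5=2 r6=11 r7=10
PC=9  slti  r3, r7, 14       | r0=0 r1=14 r2=6 r3=1 r4=1 r5=2 r6=11 r7=10
PC=10 addi  r5, r3, 1        | r0=0 r1=14 r2=6 r3=1 r4=1 r5=2 r6=11 r7=10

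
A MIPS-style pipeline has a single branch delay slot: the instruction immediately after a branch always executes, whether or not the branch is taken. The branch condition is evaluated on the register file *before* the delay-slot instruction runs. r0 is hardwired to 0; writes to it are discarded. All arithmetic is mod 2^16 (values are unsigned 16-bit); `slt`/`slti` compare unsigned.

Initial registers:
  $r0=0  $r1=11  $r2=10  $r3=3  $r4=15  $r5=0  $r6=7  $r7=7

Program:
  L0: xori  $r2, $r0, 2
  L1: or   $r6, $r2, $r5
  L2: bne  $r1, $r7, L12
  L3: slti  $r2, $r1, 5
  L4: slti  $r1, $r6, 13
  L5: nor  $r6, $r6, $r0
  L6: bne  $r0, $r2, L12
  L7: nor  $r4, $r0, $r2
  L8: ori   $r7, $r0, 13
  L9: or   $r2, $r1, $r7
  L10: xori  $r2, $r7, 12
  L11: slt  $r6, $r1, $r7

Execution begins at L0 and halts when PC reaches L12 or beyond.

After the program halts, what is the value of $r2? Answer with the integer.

PC=0  xori  $r2, $r0, 2      | $r0=0 $r1=11 $r2=2 $r3=3 $r4=15 $r5=0 $r6=7 $r7=7
PC=1  or   $r6, $r2, $r5     | $r0=0 $r1=11 $r2=2 $r3=3 $r4=15 $r5=0 $r6=2 $r7=7
PC=2  bne  $r1, $r7, L12     | $r0=0 $r1=11 $r2=2 $r3=3 $r4=15 $r5=0 $r6=2 $r7=7  [TAKEN]
PC=3  slti  $r2, $r1, 5      | $r0=0 $r1=11 $r2=0 $r3=3 $r4=15 $r5=0 $r6=2 $r7=7

0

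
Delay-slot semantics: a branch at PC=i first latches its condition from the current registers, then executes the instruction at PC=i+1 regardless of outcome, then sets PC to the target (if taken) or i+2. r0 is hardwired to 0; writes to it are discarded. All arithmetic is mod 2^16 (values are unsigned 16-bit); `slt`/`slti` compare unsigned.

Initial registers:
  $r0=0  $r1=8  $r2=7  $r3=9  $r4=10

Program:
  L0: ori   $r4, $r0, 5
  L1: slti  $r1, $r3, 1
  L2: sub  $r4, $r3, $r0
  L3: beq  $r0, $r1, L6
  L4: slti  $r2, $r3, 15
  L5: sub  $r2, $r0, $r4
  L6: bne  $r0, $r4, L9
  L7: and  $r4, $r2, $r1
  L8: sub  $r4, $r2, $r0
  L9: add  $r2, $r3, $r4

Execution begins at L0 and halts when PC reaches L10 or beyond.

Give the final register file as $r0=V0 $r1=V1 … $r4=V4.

#0 ori   $r4, $r0, 5 ; 0/8/7/9/5
#1 slti  $r1, $r3, 1 ; 0/0/7/9/5
#2 sub  $r4, $r3, $r0 ; 0/0/7/9/9
#3 beq  $r0, $r1, L6 ; 0/0/7/9/9 ; →target
#4 slti  $r2, $r3, 15 ; 0/0/1/9/9
#6 bne  $r0, $r4, L9 ; 0/0/1/9/9 ; →target
#7 and  $r4, $r2, $r1 ; 0/0/1/9/0
#9 add  $r2, $r3, $r4 ; 0/0/9/9/0

$r0=0 $r1=0 $r2=9 $r3=9 $r4=0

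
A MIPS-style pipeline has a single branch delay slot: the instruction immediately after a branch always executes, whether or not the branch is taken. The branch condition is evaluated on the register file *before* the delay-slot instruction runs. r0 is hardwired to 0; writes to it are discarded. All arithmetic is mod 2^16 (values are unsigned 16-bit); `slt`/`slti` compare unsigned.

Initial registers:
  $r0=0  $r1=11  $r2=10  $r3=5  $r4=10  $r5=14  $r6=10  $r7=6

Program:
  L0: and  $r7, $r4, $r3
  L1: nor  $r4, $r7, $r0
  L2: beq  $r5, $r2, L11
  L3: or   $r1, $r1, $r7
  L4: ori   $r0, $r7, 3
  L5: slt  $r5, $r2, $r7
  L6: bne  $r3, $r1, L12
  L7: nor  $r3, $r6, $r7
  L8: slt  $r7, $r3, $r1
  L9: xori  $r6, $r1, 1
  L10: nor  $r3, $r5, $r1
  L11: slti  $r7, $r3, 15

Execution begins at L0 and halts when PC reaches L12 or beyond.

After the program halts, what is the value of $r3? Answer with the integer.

#0 and  $r7, $r4, $r3 ; 0/11/10/5/10/14/10/0
#1 nor  $r4, $r7, $r0 ; 0/11/10/5/65535/14/10/0
#2 beq  $r5, $r2, L11 ; 0/11/10/5/65535/14/10/0 ; →fallthru
#3 or   $r1, $r1, $r7 ; 0/11/10/5/65535/14/10/0
#4 ori   $r0, $r7, 3 ; 0/11/10/5/65535/14/10/0
#5 slt  $r5, $r2, $r7 ; 0/11/10/5/65535/0/10/0
#6 bne  $r3, $r1, L12 ; 0/11/10/5/65535/0/10/0 ; →target
#7 nor  $r3, $r6, $r7 ; 0/11/10/65525/65535/0/10/0

65525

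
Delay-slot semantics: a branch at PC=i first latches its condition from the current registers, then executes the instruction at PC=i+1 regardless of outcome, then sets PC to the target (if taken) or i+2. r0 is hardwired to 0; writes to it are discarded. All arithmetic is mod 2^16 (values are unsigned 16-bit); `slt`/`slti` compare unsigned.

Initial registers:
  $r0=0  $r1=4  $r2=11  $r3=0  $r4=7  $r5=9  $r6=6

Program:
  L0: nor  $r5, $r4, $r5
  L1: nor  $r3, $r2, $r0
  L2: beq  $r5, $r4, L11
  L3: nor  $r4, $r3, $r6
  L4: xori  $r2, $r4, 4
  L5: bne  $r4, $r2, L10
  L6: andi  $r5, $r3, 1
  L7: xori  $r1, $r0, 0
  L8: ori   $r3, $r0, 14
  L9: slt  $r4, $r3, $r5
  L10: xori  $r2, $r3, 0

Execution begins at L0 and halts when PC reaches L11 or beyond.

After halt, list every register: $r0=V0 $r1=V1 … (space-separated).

$r0=0 $r1=4 $r2=65524 $r3=65524 $r4=9 $r5=0 $r6=6

  step pc=0: nor  $r5, $r4, $r5  regs=(0,4,11,0,7,65520,6)
  step pc=1: nor  $r3, $r2, $r0  regs=(0,4,11,65524,7,65520,6)
  step pc=2: beq  $r5, $r4, L11  cond=F  regs=(0,4,11,65524,7,65520,6)
  step pc=3: nor  $r4, $r3, $r6  regs=(0,4,11,65524,9,65520,6)
  step pc=4: xori  $r2, $r4, 4  regs=(0,4,13,65524,9,65520,6)
  step pc=5: bne  $r4, $r2, L10  cond=T  regs=(0,4,13,65524,9,65520,6)
  step pc=6: andi  $r5, $r3, 1  regs=(0,4,13,65524,9,0,6)
  step pc=10: xori  $r2, $r3, 0  regs=(0,4,65524,65524,9,0,6)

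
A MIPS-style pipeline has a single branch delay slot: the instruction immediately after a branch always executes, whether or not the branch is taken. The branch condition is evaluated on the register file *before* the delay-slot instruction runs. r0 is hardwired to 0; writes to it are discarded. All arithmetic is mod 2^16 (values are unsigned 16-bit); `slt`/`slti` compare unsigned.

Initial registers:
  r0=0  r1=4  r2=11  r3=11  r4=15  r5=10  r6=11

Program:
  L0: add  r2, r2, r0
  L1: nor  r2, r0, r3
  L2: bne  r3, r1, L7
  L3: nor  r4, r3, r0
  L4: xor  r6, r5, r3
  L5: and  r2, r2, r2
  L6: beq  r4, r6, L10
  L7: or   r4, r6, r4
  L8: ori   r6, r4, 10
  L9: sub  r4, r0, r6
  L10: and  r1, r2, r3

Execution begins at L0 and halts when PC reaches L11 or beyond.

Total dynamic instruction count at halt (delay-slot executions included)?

[0] add  r2, r2, r0  →  {r0:0, r1:4, r2:11, r3:11, r4:15, r5:10, r6:11}
[1] nor  r2, r0, r3  →  {r0:0, r1:4, r2:65524, r3:11, r4:15, r5:10, r6:11}
[2] bne  r3, r1, L7  →  {r0:0, r1:4, r2:65524, r3:11, r4:15, r5:10, r6:11}  ⟨branch taken⟩
[3] nor  r4, r3, r0  →  {r0:0, r1:4, r2:65524, r3:11, r4:65524, r5:10, r6:11}
[7] or   r4, r6, r4  →  {r0:0, r1:4, r2:65524, r3:11, r4:65535, r5:10, r6:11}
[8] ori   r6, r4, 10  →  {r0:0, r1:4, r2:65524, r3:11, r4:65535, r5:10, r6:65535}
[9] sub  r4, r0, r6  →  {r0:0, r1:4, r2:65524, r3:11, r4:1, r5:10, r6:65535}
[10] and  r1, r2, r3  →  {r0:0, r1:0, r2:65524, r3:11, r4:1, r5:10, r6:65535}

8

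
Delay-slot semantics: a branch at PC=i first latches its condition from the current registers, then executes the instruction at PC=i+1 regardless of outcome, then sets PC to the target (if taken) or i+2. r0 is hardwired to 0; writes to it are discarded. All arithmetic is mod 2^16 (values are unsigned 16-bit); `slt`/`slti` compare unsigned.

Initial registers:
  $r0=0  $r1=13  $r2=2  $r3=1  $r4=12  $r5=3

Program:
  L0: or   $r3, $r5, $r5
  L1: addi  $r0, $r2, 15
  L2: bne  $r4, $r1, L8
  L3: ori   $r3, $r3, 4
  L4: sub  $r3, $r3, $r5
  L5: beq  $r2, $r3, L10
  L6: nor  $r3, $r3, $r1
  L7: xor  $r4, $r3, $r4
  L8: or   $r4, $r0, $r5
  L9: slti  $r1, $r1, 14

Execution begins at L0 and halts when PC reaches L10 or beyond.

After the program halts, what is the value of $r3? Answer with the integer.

7

  step pc=0: or   $r3, $r5, $r5  regs=(0,13,2,3,12,3)
  step pc=1: addi  $r0, $r2, 15  regs=(0,13,2,3,12,3)
  step pc=2: bne  $r4, $r1, L8  cond=T  regs=(0,13,2,3,12,3)
  step pc=3: ori   $r3, $r3, 4  regs=(0,13,2,7,12,3)
  step pc=8: or   $r4, $r0, $r5  regs=(0,13,2,7,3,3)
  step pc=9: slti  $r1, $r1, 14  regs=(0,1,2,7,3,3)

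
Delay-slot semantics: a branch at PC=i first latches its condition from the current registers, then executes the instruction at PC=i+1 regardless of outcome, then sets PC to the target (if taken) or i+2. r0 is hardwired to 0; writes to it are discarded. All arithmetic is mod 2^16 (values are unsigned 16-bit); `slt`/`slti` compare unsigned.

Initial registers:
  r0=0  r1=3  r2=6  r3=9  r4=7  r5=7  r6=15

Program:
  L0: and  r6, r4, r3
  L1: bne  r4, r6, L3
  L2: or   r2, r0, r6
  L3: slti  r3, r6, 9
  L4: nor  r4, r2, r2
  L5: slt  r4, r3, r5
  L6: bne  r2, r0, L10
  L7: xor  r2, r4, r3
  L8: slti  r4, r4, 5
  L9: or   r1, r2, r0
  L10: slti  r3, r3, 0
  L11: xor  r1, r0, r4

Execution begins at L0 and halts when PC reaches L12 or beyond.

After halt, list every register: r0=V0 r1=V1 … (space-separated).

r0=0 r1=1 r2=0 r3=0 r4=1 r5=7 r6=1

#0 and  r6, r4, r3 ; 0/3/6/9/7/7/1
#1 bne  r4, r6, L3 ; 0/3/6/9/7/7/1 ; →target
#2 or   r2, r0, r6 ; 0/3/1/9/7/7/1
#3 slti  r3, r6, 9 ; 0/3/1/1/7/7/1
#4 nor  r4, r2, r2 ; 0/3/1/1/65534/7/1
#5 slt  r4, r3, r5 ; 0/3/1/1/1/7/1
#6 bne  r2, r0, L10 ; 0/3/1/1/1/7/1 ; →target
#7 xor  r2, r4, r3 ; 0/3/0/1/1/7/1
#10 slti  r3, r3, 0 ; 0/3/0/0/1/7/1
#11 xor  r1, r0, r4 ; 0/1/0/0/1/7/1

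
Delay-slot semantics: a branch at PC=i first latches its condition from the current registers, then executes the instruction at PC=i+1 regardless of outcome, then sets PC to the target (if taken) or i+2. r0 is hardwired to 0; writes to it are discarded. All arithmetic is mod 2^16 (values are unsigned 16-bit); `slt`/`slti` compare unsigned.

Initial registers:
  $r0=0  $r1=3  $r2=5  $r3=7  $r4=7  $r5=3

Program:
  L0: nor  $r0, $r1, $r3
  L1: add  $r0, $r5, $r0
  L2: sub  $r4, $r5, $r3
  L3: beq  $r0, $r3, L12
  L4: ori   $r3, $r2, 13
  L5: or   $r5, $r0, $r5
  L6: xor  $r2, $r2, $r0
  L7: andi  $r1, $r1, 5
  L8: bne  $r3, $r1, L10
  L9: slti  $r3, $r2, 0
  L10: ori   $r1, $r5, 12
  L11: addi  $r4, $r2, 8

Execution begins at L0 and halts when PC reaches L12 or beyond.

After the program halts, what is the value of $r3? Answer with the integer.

PC=0  nor  $r0, $r1, $r3     | $r0=0 $r1=3 $r2=5 $r3=7 $r4=7 $r5=3
PC=1  add  $r0, $r5, $r0     | $r0=0 $r1=3 $r2=5 $r3=7 $r4=7 $r5=3
PC=2  sub  $r4, $r5, $r3     | $r0=0 $r1=3 $r2=5 $r3=7 $r4=65532 $r5=3
PC=3  beq  $r0, $r3, L12     | $r0=0 $r1=3 $r2=5 $r3=7 $r4=65532 $r5=3  [not taken]
PC=4  ori   $r3, $r2, 13     | $r0=0 $r1=3 $r2=5 $r3=13 $r4=65532 $r5=3
PC=5  or   $r5, $r0, $r5     | $r0=0 $r1=3 $r2=5 $r3=13 $r4=65532 $r5=3
PC=6  xor  $r2, $r2, $r0     | $r0=0 $r1=3 $r2=5 $r3=13 $r4=65532 $r5=3
PC=7  andi  $r1, $r1, 5      | $r0=0 $r1=1 $r2=5 $r3=13 $r4=65532 $r5=3
PC=8  bne  $r3, $r1, L10     | $r0=0 $r1=1 $r2=5 $r3=13 $r4=65532 $r5=3  [TAKEN]
PC=9  slti  $r3, $r2, 0      | $r0=0 $r1=1 $r2=5 $r3=0 $r4=65532 $r5=3
PC=10 ori   $r1, $r5, 12     | $r0=0 $r1=15 $r2=5 $r3=0 $r4=65532 $r5=3
PC=11 addi  $r4, $r2, 8      | $r0=0 $r1=15 $r2=5 $r3=0 $r4=13 $r5=3

0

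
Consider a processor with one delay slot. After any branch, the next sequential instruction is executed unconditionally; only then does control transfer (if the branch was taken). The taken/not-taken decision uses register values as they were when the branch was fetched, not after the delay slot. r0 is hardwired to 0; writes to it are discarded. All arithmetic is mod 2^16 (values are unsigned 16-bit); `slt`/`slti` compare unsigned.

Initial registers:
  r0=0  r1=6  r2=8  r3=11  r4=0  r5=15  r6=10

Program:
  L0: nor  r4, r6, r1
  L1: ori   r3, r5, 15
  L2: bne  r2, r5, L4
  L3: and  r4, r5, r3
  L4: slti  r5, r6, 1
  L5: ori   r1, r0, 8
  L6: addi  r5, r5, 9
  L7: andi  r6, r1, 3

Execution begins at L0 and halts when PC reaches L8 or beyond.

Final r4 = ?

15

  step pc=0: nor  r4, r6, r1  regs=(0,6,8,11,65521,15,10)
  step pc=1: ori   r3, r5, 15  regs=(0,6,8,15,65521,15,10)
  step pc=2: bne  r2, r5, L4  cond=T  regs=(0,6,8,15,65521,15,10)
  step pc=3: and  r4, r5, r3  regs=(0,6,8,15,15,15,10)
  step pc=4: slti  r5, r6, 1  regs=(0,6,8,15,15,0,10)
  step pc=5: ori   r1, r0, 8  regs=(0,8,8,15,15,0,10)
  step pc=6: addi  r5, r5, 9  regs=(0,8,8,15,15,9,10)
  step pc=7: andi  r6, r1, 3  regs=(0,8,8,15,15,9,0)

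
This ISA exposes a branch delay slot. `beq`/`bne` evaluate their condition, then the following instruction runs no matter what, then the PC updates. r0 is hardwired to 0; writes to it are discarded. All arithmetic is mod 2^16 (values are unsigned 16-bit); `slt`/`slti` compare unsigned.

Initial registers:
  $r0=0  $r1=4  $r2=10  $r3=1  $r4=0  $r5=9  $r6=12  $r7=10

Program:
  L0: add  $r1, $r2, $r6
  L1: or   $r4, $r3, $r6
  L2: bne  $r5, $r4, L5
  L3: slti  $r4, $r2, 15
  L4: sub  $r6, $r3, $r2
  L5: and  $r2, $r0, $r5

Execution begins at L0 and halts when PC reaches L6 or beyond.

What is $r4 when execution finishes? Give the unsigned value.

1

PC=0  add  $r1, $r2, $r6     | $r0=0 $r1=22 $r2=10 $r3=1 $r4=0 $r5=9 $r6=12 $r7=10
PC=1  or   $r4, $r3, $r6     | $r0=0 $r1=22 $r2=10 $r3=1 $r4=13 $r5=9 $r6=12 $r7=10
PC=2  bne  $r5, $r4, L5      | $r0=0 $r1=22 $r2=10 $r3=1 $r4=13 $r5=9 $r6=12 $r7=10  [TAKEN]
PC=3  slti  $r4, $r2, 15     | $r0=0 $r1=22 $r2=10 $r3=1 $r4=1 $r5=9 $r6=12 $r7=10
PC=5  and  $r2, $r0, $r5     | $r0=0 $r1=22 $r2=0 $r3=1 $r4=1 $r5=9 $r6=12 $r7=10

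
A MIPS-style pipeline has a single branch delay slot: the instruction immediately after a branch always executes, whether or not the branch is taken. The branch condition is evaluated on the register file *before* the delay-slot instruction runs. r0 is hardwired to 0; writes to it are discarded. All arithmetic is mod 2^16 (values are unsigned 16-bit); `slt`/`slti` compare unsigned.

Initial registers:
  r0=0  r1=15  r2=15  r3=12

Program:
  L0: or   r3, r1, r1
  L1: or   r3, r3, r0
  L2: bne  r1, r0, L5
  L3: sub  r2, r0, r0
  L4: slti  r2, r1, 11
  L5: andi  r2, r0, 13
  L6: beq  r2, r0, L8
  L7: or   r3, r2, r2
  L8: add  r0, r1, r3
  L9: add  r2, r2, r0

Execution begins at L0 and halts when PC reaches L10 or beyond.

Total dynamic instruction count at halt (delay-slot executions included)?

[0] or   r3, r1, r1  →  {r0:0, r1:15, r2:15, r3:15}
[1] or   r3, r3, r0  →  {r0:0, r1:15, r2:15, r3:15}
[2] bne  r1, r0, L5  →  {r0:0, r1:15, r2:15, r3:15}  ⟨branch taken⟩
[3] sub  r2, r0, r0  →  {r0:0, r1:15, r2:0, r3:15}
[5] andi  r2, r0, 13  →  {r0:0, r1:15, r2:0, r3:15}
[6] beq  r2, r0, L8  →  {r0:0, r1:15, r2:0, r3:15}  ⟨branch taken⟩
[7] or   r3, r2, r2  →  {r0:0, r1:15, r2:0, r3:0}
[8] add  r0, r1, r3  →  {r0:0, r1:15, r2:0, r3:0}
[9] add  r2, r2, r0  →  {r0:0, r1:15, r2:0, r3:0}

9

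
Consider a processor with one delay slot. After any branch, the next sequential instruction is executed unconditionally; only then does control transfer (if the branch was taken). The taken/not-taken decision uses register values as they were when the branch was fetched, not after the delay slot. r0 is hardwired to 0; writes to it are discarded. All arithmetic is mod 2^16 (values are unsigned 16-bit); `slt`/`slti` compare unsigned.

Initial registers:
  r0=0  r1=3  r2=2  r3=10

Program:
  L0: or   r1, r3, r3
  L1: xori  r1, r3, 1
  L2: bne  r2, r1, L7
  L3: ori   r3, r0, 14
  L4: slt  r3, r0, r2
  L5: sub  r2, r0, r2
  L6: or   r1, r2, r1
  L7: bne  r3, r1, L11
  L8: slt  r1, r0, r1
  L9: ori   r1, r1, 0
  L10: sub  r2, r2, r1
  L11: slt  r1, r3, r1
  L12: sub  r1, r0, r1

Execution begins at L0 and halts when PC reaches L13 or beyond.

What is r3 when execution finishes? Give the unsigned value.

  step pc=0: or   r1, r3, r3  regs=(0,10,2,10)
  step pc=1: xori  r1, r3, 1  regs=(0,11,2,10)
  step pc=2: bne  r2, r1, L7  cond=T  regs=(0,11,2,10)
  step pc=3: ori   r3, r0, 14  regs=(0,11,2,14)
  step pc=7: bne  r3, r1, L11  cond=T  regs=(0,11,2,14)
  step pc=8: slt  r1, r0, r1  regs=(0,1,2,14)
  step pc=11: slt  r1, r3, r1  regs=(0,0,2,14)
  step pc=12: sub  r1, r0, r1  regs=(0,0,2,14)

14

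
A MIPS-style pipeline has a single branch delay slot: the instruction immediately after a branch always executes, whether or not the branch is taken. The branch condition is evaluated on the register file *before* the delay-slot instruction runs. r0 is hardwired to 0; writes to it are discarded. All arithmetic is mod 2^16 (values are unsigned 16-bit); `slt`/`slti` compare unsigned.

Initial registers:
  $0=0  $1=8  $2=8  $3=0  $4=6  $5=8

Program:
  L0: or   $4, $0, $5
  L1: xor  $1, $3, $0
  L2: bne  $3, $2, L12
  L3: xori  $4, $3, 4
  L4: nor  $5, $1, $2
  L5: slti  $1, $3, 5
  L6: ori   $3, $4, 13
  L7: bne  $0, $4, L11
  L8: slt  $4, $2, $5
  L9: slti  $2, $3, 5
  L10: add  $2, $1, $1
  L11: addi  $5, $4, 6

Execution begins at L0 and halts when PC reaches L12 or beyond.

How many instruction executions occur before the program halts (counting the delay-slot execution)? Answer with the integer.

4

  step pc=0: or   $4, $0, $5  regs=(0,8,8,0,8,8)
  step pc=1: xor  $1, $3, $0  regs=(0,0,8,0,8,8)
  step pc=2: bne  $3, $2, L12  cond=T  regs=(0,0,8,0,8,8)
  step pc=3: xori  $4, $3, 4  regs=(0,0,8,0,4,8)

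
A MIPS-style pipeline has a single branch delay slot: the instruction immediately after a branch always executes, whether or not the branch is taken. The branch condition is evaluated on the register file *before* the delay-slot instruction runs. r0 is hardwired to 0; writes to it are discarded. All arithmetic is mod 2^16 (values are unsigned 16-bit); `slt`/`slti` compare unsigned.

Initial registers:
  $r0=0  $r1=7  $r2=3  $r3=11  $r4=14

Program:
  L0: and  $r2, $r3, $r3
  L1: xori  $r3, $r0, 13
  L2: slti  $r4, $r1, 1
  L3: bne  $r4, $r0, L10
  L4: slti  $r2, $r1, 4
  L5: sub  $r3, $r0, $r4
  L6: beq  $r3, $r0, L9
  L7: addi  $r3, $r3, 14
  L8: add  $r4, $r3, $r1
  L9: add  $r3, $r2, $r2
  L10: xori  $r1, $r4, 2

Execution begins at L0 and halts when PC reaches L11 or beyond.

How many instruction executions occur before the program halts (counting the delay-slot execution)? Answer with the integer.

  step pc=0: and  $r2, $r3, $r3  regs=(0,7,11,11,14)
  step pc=1: xori  $r3, $r0, 13  regs=(0,7,11,13,14)
  step pc=2: slti  $r4, $r1, 1  regs=(0,7,11,13,0)
  step pc=3: bne  $r4, $r0, L10  cond=F  regs=(0,7,11,13,0)
  step pc=4: slti  $r2, $r1, 4  regs=(0,7,0,13,0)
  step pc=5: sub  $r3, $r0, $r4  regs=(0,7,0,0,0)
  step pc=6: beq  $r3, $r0, L9  cond=T  regs=(0,7,0,0,0)
  step pc=7: addi  $r3, $r3, 14  regs=(0,7,0,14,0)
  step pc=9: add  $r3, $r2, $r2  regs=(0,7,0,0,0)
  step pc=10: xori  $r1, $r4, 2  regs=(0,2,0,0,0)

10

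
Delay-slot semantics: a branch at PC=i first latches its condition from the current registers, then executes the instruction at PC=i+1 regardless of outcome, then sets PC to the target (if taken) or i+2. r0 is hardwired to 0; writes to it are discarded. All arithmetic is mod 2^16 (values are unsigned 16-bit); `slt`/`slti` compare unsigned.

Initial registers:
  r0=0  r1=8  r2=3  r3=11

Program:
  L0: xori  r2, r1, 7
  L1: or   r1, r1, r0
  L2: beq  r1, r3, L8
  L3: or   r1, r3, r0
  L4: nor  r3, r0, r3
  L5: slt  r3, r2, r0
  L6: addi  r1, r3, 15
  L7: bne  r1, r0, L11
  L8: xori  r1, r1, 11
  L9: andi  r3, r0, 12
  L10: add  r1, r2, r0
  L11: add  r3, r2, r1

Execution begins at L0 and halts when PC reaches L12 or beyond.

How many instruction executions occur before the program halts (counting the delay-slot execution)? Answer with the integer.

10

#0 xori  r2, r1, 7 ; 0/8/15/11
#1 or   r1, r1, r0 ; 0/8/15/11
#2 beq  r1, r3, L8 ; 0/8/15/11 ; →fallthru
#3 or   r1, r3, r0 ; 0/11/15/11
#4 nor  r3, r0, r3 ; 0/11/15/65524
#5 slt  r3, r2, r0 ; 0/11/15/0
#6 addi  r1, r3, 15 ; 0/15/15/0
#7 bne  r1, r0, L11 ; 0/15/15/0 ; →target
#8 xori  r1, r1, 11 ; 0/4/15/0
#11 add  r3, r2, r1 ; 0/4/15/19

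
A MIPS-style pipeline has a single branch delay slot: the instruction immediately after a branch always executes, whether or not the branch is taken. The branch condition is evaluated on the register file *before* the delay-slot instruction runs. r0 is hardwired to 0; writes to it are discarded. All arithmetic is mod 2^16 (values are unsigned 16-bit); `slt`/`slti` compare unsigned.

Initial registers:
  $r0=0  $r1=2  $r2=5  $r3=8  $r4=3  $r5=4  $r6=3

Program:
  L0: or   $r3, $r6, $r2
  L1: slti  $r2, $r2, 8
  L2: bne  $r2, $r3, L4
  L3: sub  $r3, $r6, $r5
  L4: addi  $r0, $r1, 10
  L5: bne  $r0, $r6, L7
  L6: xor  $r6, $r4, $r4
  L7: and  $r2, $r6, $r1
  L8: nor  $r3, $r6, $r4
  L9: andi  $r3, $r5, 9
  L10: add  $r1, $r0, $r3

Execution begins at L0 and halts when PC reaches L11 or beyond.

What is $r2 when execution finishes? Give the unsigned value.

  step pc=0: or   $r3, $r6, $r2  regs=(0,2,5,7,3,4,3)
  step pc=1: slti  $r2, $r2, 8  regs=(0,2,1,7,3,4,3)
  step pc=2: bne  $r2, $r3, L4  cond=T  regs=(0,2,1,7,3,4,3)
  step pc=3: sub  $r3, $r6, $r5  regs=(0,2,1,65535,3,4,3)
  step pc=4: addi  $r0, $r1, 10  regs=(0,2,1,65535,3,4,3)
  step pc=5: bne  $r0, $r6, L7  cond=T  regs=(0,2,1,65535,3,4,3)
  step pc=6: xor  $r6, $r4, $r4  regs=(0,2,1,65535,3,4,0)
  step pc=7: and  $r2, $r6, $r1  regs=(0,2,0,65535,3,4,0)
  step pc=8: nor  $r3, $r6, $r4  regs=(0,2,0,65532,3,4,0)
  step pc=9: andi  $r3, $r5, 9  regs=(0,2,0,0,3,4,0)
  step pc=10: add  $r1, $r0, $r3  regs=(0,0,0,0,3,4,0)

0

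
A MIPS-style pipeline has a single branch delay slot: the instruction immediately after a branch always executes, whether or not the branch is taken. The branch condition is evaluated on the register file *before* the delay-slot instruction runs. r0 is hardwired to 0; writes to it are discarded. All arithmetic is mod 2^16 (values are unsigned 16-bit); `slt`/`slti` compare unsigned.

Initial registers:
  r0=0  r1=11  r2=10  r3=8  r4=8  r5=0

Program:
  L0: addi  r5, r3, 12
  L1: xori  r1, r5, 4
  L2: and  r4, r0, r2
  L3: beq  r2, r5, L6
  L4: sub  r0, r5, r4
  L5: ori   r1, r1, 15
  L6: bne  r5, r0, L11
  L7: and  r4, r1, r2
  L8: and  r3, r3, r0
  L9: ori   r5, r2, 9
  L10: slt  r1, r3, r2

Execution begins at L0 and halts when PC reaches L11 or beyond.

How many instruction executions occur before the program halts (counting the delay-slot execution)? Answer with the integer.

8

#0 addi  r5, r3, 12 ; 0/11/10/8/8/20
#1 xori  r1, r5, 4 ; 0/16/10/8/8/20
#2 and  r4, r0, r2 ; 0/16/10/8/0/20
#3 beq  r2, r5, L6 ; 0/16/10/8/0/20 ; →fallthru
#4 sub  r0, r5, r4 ; 0/16/10/8/0/20
#5 ori   r1, r1, 15 ; 0/31/10/8/0/20
#6 bne  r5, r0, L11 ; 0/31/10/8/0/20 ; →target
#7 and  r4, r1, r2 ; 0/31/10/8/10/20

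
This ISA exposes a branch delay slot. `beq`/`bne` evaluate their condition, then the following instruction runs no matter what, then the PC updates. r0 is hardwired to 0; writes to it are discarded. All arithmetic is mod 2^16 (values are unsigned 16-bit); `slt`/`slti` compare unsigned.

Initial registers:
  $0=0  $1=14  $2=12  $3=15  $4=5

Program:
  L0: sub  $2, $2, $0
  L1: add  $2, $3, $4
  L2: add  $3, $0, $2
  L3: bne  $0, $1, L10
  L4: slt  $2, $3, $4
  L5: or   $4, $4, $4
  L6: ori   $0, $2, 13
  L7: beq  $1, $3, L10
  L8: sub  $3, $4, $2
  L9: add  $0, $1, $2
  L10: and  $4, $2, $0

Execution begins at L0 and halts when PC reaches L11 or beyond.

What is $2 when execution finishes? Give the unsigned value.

0

[0] sub  $2, $2, $0  →  {$0:0, $1:14, $2:12, $3:15, $4:5}
[1] add  $2, $3, $4  →  {$0:0, $1:14, $2:20, $3:15, $4:5}
[2] add  $3, $0, $2  →  {$0:0, $1:14, $2:20, $3:20, $4:5}
[3] bne  $0, $1, L10  →  {$0:0, $1:14, $2:20, $3:20, $4:5}  ⟨branch taken⟩
[4] slt  $2, $3, $4  →  {$0:0, $1:14, $2:0, $3:20, $4:5}
[10] and  $4, $2, $0  →  {$0:0, $1:14, $2:0, $3:20, $4:0}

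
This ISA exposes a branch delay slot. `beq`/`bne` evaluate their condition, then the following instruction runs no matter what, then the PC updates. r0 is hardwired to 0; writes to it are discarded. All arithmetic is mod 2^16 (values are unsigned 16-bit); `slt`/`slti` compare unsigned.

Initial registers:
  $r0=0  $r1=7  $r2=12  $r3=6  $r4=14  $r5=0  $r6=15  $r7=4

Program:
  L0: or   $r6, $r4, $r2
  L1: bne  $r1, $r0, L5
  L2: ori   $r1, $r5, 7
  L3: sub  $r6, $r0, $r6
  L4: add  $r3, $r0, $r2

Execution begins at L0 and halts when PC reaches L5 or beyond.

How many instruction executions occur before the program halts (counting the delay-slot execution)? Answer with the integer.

PC=0  or   $r6, $r4, $r2     | $r0=0 $r1=7 $r2=12 $r3=6 $r4=14 $r5=0 $r6=14 $r7=4
PC=1  bne  $r1, $r0, L5      | $r0=0 $r1=7 $r2=12 $r3=6 $r4=14 $r5=0 $r6=14 $r7=4  [TAKEN]
PC=2  ori   $r1, $r5, 7      | $r0=0 $r1=7 $r2=12 $r3=6 $r4=14 $r5=0 $r6=14 $r7=4

3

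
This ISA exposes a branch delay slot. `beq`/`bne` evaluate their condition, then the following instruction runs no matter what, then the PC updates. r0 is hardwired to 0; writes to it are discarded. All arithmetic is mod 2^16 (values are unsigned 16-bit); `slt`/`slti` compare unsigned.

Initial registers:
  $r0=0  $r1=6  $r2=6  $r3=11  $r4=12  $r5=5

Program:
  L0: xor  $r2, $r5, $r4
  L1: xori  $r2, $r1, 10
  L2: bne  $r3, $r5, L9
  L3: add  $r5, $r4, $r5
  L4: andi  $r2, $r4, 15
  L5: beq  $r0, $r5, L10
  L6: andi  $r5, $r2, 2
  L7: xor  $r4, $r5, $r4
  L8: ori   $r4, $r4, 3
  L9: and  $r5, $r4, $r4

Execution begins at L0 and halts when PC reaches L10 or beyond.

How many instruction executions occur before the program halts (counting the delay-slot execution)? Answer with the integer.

5

#0 xor  $r2, $r5, $r4 ; 0/6/9/11/12/5
#1 xori  $r2, $r1, 10 ; 0/6/12/11/12/5
#2 bne  $r3, $r5, L9 ; 0/6/12/11/12/5 ; →target
#3 add  $r5, $r4, $r5 ; 0/6/12/11/12/17
#9 and  $r5, $r4, $r4 ; 0/6/12/11/12/12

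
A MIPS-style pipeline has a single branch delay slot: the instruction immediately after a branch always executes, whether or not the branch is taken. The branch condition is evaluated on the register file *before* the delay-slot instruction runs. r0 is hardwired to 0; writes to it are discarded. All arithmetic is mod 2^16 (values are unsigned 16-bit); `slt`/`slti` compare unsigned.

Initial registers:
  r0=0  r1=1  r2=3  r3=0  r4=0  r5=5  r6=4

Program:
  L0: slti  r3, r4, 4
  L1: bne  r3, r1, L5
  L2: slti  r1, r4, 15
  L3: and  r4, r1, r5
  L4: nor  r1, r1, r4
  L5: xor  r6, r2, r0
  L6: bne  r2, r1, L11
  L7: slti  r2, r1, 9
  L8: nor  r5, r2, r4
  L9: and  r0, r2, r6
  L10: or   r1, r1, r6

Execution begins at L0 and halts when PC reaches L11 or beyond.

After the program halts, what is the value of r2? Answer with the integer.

[0] slti  r3, r4, 4  →  {r0:0, r1:1, r2:3, r3:1, r4:0, r5:5, r6:4}
[1] bne  r3, r1, L5  →  {r0:0, r1:1, r2:3, r3:1, r4:0, r5:5, r6:4}  ⟨branch fallthrough⟩
[2] slti  r1, r4, 15  →  {r0:0, r1:1, r2:3, r3:1, r4:0, r5:5, r6:4}
[3] and  r4, r1, r5  →  {r0:0, r1:1, r2:3, r3:1, r4:1, r5:5, r6:4}
[4] nor  r1, r1, r4  →  {r0:0, r1:65534, r2:3, r3:1, r4:1, r5:5, r6:4}
[5] xor  r6, r2, r0  →  {r0:0, r1:65534, r2:3, r3:1, r4:1, r5:5, r6:3}
[6] bne  r2, r1, L11  →  {r0:0, r1:65534, r2:3, r3:1, r4:1, r5:5, r6:3}  ⟨branch taken⟩
[7] slti  r2, r1, 9  →  {r0:0, r1:65534, r2:0, r3:1, r4:1, r5:5, r6:3}

0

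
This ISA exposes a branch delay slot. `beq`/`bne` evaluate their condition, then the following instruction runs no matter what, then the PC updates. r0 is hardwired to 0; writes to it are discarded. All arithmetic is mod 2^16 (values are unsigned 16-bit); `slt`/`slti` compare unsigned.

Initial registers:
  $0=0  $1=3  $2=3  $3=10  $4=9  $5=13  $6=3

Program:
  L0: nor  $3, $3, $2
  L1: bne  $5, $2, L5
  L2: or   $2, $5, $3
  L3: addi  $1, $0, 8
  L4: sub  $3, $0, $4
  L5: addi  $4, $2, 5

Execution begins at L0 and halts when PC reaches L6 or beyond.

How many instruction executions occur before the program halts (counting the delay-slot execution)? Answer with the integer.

[0] nor  $3, $3, $2  →  {$0:0, $1:3, $2:3, $3:65524, $4:9, $5:13, $6:3}
[1] bne  $5, $2, L5  →  {$0:0, $1:3, $2:3, $3:65524, $4:9, $5:13, $6:3}  ⟨branch taken⟩
[2] or   $2, $5, $3  →  {$0:0, $1:3, $2:65533, $3:65524, $4:9, $5:13, $6:3}
[5] addi  $4, $2, 5  →  {$0:0, $1:3, $2:65533, $3:65524, $4:2, $5:13, $6:3}

4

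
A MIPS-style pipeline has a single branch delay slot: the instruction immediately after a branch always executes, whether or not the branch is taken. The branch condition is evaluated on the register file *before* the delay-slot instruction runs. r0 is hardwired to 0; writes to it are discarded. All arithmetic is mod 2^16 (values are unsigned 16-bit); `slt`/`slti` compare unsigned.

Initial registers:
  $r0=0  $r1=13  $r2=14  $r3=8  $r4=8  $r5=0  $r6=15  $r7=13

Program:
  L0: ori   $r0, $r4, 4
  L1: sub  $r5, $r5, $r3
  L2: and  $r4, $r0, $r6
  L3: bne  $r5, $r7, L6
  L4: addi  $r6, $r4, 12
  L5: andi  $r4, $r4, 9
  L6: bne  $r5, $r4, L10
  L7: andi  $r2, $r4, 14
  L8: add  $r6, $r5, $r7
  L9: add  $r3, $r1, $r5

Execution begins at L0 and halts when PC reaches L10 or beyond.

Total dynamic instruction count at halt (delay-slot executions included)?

#0 ori   $r0, $r4, 4 ; 0/13/14/8/8/0/15/13
#1 sub  $r5, $r5, $r3 ; 0/13/14/8/8/65528/15/13
#2 and  $r4, $r0, $r6 ; 0/13/14/8/0/65528/15/13
#3 bne  $r5, $r7, L6 ; 0/13/14/8/0/65528/15/13 ; →target
#4 addi  $r6, $r4, 12 ; 0/13/14/8/0/65528/12/13
#6 bne  $r5, $r4, L10 ; 0/13/14/8/0/65528/12/13 ; →target
#7 andi  $r2, $r4, 14 ; 0/13/0/8/0/65528/12/13

7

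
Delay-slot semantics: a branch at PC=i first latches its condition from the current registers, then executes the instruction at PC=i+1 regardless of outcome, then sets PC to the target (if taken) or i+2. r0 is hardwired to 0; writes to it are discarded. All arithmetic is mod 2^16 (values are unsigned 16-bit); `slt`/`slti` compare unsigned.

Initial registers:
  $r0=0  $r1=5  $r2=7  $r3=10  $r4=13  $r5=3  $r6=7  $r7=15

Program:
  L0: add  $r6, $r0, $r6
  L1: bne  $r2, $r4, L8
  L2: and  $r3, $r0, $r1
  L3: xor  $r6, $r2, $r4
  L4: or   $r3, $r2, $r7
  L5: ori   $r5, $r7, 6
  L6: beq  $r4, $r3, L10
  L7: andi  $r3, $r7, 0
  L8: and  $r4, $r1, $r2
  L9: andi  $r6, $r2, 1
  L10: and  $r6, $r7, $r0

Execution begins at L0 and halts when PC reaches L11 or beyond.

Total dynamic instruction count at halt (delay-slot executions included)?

6

PC=0  add  $r6, $r0, $r6     | $r0=0 $r1=5 $r2=7 $r3=10 $r4=13 $r5=3 $r6=7 $r7=15
PC=1  bne  $r2, $r4, L8      | $r0=0 $r1=5 $r2=7 $r3=10 $r4=13 $r5=3 $r6=7 $r7=15  [TAKEN]
PC=2  and  $r3, $r0, $r1     | $r0=0 $r1=5 $r2=7 $r3=0 $r4=13 $r5=3 $r6=7 $r7=15
PC=8  and  $r4, $r1, $r2     | $r0=0 $r1=5 $r2=7 $r3=0 $r4=5 $r5=3 $r6=7 $r7=15
PC=9  andi  $r6, $r2, 1      | $r0=0 $r1=5 $r2=7 $r3=0 $r4=5 $r5=3 $r6=1 $r7=15
PC=10 and  $r6, $r7, $r0     | $r0=0 $r1=5 $r2=7 $r3=0 $r4=5 $r5=3 $r6=0 $r7=15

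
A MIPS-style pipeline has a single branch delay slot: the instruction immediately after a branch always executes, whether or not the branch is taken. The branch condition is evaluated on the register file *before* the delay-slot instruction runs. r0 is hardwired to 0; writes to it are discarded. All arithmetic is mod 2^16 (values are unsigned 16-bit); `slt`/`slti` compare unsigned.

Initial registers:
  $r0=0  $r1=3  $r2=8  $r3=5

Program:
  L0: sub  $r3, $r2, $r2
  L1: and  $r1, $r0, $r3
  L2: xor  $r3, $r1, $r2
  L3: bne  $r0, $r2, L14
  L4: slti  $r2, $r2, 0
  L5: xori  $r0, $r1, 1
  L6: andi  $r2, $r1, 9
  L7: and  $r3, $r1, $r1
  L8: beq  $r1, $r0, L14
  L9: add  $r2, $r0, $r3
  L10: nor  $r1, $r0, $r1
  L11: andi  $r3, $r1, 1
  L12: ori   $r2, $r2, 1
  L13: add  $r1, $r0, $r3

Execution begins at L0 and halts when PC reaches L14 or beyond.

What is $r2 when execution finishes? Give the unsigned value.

  step pc=0: sub  $r3, $r2, $r2  regs=(0,3,8,0)
  step pc=1: and  $r1, $r0, $r3  regs=(0,0,8,0)
  step pc=2: xor  $r3, $r1, $r2  regs=(0,0,8,8)
  step pc=3: bne  $r0, $r2, L14  cond=T  regs=(0,0,8,8)
  step pc=4: slti  $r2, $r2, 0  regs=(0,0,0,8)

0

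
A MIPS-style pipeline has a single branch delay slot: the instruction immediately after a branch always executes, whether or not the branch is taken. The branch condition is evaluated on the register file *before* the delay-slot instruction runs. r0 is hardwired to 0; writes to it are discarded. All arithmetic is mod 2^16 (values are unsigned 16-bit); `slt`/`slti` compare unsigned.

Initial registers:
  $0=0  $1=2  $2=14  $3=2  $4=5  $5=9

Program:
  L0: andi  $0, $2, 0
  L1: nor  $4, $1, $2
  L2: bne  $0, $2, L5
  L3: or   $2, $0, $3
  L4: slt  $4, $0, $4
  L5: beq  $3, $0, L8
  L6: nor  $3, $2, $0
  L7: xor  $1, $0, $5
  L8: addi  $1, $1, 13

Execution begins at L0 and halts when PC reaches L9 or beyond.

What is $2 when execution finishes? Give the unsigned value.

  step pc=0: andi  $0, $2, 0  regs=(0,2,14,2,5,9)
  step pc=1: nor  $4, $1, $2  regs=(0,2,14,2,65521,9)
  step pc=2: bne  $0, $2, L5  cond=T  regs=(0,2,14,2,65521,9)
  step pc=3: or   $2, $0, $3  regs=(0,2,2,2,65521,9)
  step pc=5: beq  $3, $0, L8  cond=F  regs=(0,2,2,2,65521,9)
  step pc=6: nor  $3, $2, $0  regs=(0,2,2,65533,65521,9)
  step pc=7: xor  $1, $0, $5  regs=(0,9,2,65533,65521,9)
  step pc=8: addi  $1, $1, 13  regs=(0,22,2,65533,65521,9)

2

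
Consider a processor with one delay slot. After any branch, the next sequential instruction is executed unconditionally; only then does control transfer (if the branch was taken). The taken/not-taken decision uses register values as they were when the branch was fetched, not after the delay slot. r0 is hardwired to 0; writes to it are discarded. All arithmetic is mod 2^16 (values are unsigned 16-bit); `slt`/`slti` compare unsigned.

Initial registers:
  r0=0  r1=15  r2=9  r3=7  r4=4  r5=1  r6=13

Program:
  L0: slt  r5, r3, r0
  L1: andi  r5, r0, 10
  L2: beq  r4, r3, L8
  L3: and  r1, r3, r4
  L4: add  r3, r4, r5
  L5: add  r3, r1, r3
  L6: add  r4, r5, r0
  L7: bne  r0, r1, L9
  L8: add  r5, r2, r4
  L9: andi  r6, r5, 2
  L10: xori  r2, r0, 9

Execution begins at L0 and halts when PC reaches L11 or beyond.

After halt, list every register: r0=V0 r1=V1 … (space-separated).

r0=0 r1=4 r2=9 r3=8 r4=0 r5=9 r6=0

PC=0  slt  r5, r3, r0        | r0=0 r1=15 r2=9 r3=7 r4=4 r5=0 r6=13
PC=1  andi  r5, r0, 10       | r0=0 r1=15 r2=9 r3=7 r4=4 r5=0 r6=13
PC=2  beq  r4, r3, L8        | r0=0 r1=15 r2=9 r3=7 r4=4 r5=0 r6=13  [not taken]
PC=3  and  r1, r3, r4        | r0=0 r1=4 r2=9 r3=7 r4=4 r5=0 r6=13
PC=4  add  r3, r4, r5        | r0=0 r1=4 r2=9 r3=4 r4=4 r5=0 r6=13
PC=5  add  r3, r1, r3        | r0=0 r1=4 r2=9 r3=8 r4=4 r5=0 r6=13
PC=6  add  r4, r5, r0        | r0=0 r1=4 r2=9 r3=8 r4=0 r5=0 r6=13
PC=7  bne  r0, r1, L9        | r0=0 r1=4 r2=9 r3=8 r4=0 r5=0 r6=13  [TAKEN]
PC=8  add  r5, r2, r4        | r0=0 r1=4 r2=9 r3=8 r4=0 r5=9 r6=13
PC=9  andi  r6, r5, 2        | r0=0 r1=4 r2=9 r3=8 r4=0 r5=9 r6=0
PC=10 xori  r2, r0, 9        | r0=0 r1=4 r2=9 r3=8 r4=0 r5=9 r6=0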